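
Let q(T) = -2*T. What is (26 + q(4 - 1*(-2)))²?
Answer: 196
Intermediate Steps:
(26 + q(4 - 1*(-2)))² = (26 - 2*(4 - 1*(-2)))² = (26 - 2*(4 + 2))² = (26 - 2*6)² = (26 - 12)² = 14² = 196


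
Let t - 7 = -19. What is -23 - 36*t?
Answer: 409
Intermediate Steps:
t = -12 (t = 7 - 19 = -12)
-23 - 36*t = -23 - 36*(-12) = -23 + 432 = 409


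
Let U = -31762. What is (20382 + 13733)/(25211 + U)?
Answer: -34115/6551 ≈ -5.2076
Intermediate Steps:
(20382 + 13733)/(25211 + U) = (20382 + 13733)/(25211 - 31762) = 34115/(-6551) = 34115*(-1/6551) = -34115/6551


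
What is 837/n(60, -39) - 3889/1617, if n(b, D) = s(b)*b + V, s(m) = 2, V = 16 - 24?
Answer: 131123/25872 ≈ 5.0681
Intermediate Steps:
V = -8
n(b, D) = -8 + 2*b (n(b, D) = 2*b - 8 = -8 + 2*b)
837/n(60, -39) - 3889/1617 = 837/(-8 + 2*60) - 3889/1617 = 837/(-8 + 120) - 3889*1/1617 = 837/112 - 3889/1617 = 131123/25872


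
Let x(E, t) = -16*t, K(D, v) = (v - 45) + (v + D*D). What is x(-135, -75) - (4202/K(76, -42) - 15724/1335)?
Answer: 9129677758/7538745 ≈ 1211.0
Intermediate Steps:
K(D, v) = -45 + D² + 2*v (K(D, v) = (-45 + v) + (v + D²) = -45 + D² + 2*v)
x(-135, -75) - (4202/K(76, -42) - 15724/1335) = -16*(-75) - (4202/(-45 + 76² + 2*(-42)) - 15724/1335) = 1200 - (4202/(-45 + 5776 - 84) - 15724*1/1335) = 1200 - (4202/5647 - 15724/1335) = 1200 - 1*(-83183758/7538745) = 1200 + 83183758/7538745 = 9129677758/7538745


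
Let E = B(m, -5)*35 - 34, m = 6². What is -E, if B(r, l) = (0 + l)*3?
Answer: 559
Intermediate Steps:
m = 36
B(r, l) = 3*l (B(r, l) = l*3 = 3*l)
E = -559 (E = (3*(-5))*35 - 34 = -15*35 - 34 = -525 - 34 = -559)
-E = -1*(-559) = 559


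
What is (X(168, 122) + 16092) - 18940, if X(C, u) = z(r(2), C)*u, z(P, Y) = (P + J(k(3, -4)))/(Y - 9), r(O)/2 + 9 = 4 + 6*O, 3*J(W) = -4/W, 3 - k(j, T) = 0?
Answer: -4060604/1431 ≈ -2837.6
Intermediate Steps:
k(j, T) = 3 (k(j, T) = 3 - 1*0 = 3 + 0 = 3)
J(W) = -4/(3*W) (J(W) = (-4/W)/3 = -4/(3*W))
r(O) = -10 + 12*O (r(O) = -18 + 2*(4 + 6*O) = -18 + (8 + 12*O) = -10 + 12*O)
z(P, Y) = (-4/9 + P)/(-9 + Y) (z(P, Y) = (P - 4/3/3)/(Y - 9) = (P - 4/3*⅓)/(-9 + Y) = (P - 4/9)/(-9 + Y) = (-4/9 + P)/(-9 + Y))
X(C, u) = 122*u/(9*(-9 + C)) (X(C, u) = ((-4/9 + (-10 + 12*2))/(-9 + C))*u = ((-4/9 + (-10 + 24))/(-9 + C))*u = ((-4/9 + 14)/(-9 + C))*u = ((122/9)/(-9 + C))*u = (122/(9*(-9 + C)))*u = 122*u/(9*(-9 + C)))
(X(168, 122) + 16092) - 18940 = ((122/9)*122/(-9 + 168) + 16092) - 18940 = ((122/9)*122/159 + 16092) - 18940 = ((122/9)*122*(1/159) + 16092) - 18940 = (14884/1431 + 16092) - 18940 = 23042536/1431 - 18940 = -4060604/1431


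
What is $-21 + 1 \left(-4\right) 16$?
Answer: $-85$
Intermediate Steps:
$-21 + 1 \left(-4\right) 16 = -21 - 64 = -85$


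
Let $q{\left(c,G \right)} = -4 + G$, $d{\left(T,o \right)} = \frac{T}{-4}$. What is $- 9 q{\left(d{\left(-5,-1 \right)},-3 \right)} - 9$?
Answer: $54$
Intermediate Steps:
$d{\left(T,o \right)} = - \frac{T}{4}$ ($d{\left(T,o \right)} = T \left(- \frac{1}{4}\right) = - \frac{T}{4}$)
$- 9 q{\left(d{\left(-5,-1 \right)},-3 \right)} - 9 = - 9 \left(-4 - 3\right) - 9 = \left(-9\right) \left(-7\right) - 9 = 63 - 9 = 54$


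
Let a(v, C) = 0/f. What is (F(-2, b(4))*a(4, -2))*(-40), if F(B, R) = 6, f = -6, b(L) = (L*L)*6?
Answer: 0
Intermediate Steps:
b(L) = 6*L² (b(L) = L²*6 = 6*L²)
a(v, C) = 0 (a(v, C) = 0/(-6) = 0*(-⅙) = 0)
(F(-2, b(4))*a(4, -2))*(-40) = (6*0)*(-40) = 0*(-40) = 0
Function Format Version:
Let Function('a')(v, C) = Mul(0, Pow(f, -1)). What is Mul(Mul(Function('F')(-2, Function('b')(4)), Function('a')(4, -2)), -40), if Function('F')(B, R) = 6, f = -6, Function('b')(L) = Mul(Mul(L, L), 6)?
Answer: 0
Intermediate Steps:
Function('b')(L) = Mul(6, Pow(L, 2)) (Function('b')(L) = Mul(Pow(L, 2), 6) = Mul(6, Pow(L, 2)))
Function('a')(v, C) = 0 (Function('a')(v, C) = Mul(0, Pow(-6, -1)) = Mul(0, Rational(-1, 6)) = 0)
Mul(Mul(Function('F')(-2, Function('b')(4)), Function('a')(4, -2)), -40) = Mul(Mul(6, 0), -40) = Mul(0, -40) = 0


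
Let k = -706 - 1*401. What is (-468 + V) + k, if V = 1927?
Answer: 352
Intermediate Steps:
k = -1107 (k = -706 - 401 = -1107)
(-468 + V) + k = (-468 + 1927) - 1107 = 1459 - 1107 = 352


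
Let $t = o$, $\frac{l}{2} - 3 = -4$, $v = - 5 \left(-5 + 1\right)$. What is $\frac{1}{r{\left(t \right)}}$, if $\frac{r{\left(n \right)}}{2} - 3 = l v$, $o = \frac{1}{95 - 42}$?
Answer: $- \frac{1}{74} \approx -0.013514$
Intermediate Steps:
$v = 20$ ($v = \left(-5\right) \left(-4\right) = 20$)
$l = -2$ ($l = 6 + 2 \left(-4\right) = 6 - 8 = -2$)
$o = \frac{1}{53}$ ($o = \frac{1}{95 - 42} = \frac{1}{53} \approx 0.018868$)
$t = \frac{1}{53} \approx 0.018868$
$r{\left(n \right)} = -74$ ($r{\left(n \right)} = 6 + 2 \left(\left(-2\right) 20\right) = 6 + 2 \left(-40\right) = 6 - 80 = -74$)
$\frac{1}{r{\left(t \right)}} = \frac{1}{-74} = - \frac{1}{74}$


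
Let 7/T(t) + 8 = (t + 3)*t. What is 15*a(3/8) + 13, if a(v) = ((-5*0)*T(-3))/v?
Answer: 13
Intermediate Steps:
T(t) = 7/(-8 + t*(3 + t)) (T(t) = 7/(-8 + (t + 3)*t) = 7/(-8 + (3 + t)*t) = 7/(-8 + t*(3 + t)))
a(v) = 0 (a(v) = ((-5*0)*(7/(-8 + (-3)² + 3*(-3))))/v = (0*(7/(-8 + 9 - 9)))/v = (0*(7/(-8)))/v = (0*(7*(-⅛)))/v = (0*(-7/8))/v = 0/v = 0)
15*a(3/8) + 13 = 15*0 + 13 = 0 + 13 = 13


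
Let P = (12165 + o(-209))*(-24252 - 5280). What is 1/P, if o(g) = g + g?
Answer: -1/346912404 ≈ -2.8826e-9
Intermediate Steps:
o(g) = 2*g
P = -346912404 (P = (12165 + 2*(-209))*(-24252 - 5280) = (12165 - 418)*(-29532) = 11747*(-29532) = -346912404)
1/P = 1/(-346912404) = -1/346912404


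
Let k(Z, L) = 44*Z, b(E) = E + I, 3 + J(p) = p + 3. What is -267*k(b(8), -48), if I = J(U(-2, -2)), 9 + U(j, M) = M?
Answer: 35244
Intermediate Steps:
U(j, M) = -9 + M
J(p) = p (J(p) = -3 + (p + 3) = -3 + (3 + p) = p)
I = -11 (I = -9 - 2 = -11)
b(E) = -11 + E (b(E) = E - 11 = -11 + E)
-267*k(b(8), -48) = -11748*(-11 + 8) = -11748*(-3) = -267*(-132) = 35244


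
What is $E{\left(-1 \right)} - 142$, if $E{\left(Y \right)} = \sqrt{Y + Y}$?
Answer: $-142 + i \sqrt{2} \approx -142.0 + 1.4142 i$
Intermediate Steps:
$E{\left(Y \right)} = \sqrt{2} \sqrt{Y}$ ($E{\left(Y \right)} = \sqrt{2 Y} = \sqrt{2} \sqrt{Y}$)
$E{\left(-1 \right)} - 142 = \sqrt{2} \sqrt{-1} - 142 = \sqrt{2} i - 142 = i \sqrt{2} - 142 = -142 + i \sqrt{2}$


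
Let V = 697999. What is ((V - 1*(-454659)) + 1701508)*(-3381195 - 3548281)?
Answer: -19777874797016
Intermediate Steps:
((V - 1*(-454659)) + 1701508)*(-3381195 - 3548281) = ((697999 - 1*(-454659)) + 1701508)*(-3381195 - 3548281) = ((697999 + 454659) + 1701508)*(-6929476) = (1152658 + 1701508)*(-6929476) = 2854166*(-6929476) = -19777874797016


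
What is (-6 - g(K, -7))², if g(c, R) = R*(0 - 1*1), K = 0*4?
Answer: 169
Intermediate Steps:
K = 0
g(c, R) = -R (g(c, R) = R*(0 - 1) = R*(-1) = -R)
(-6 - g(K, -7))² = (-6 - (-1)*(-7))² = (-6 - 1*7)² = (-6 - 7)² = (-13)² = 169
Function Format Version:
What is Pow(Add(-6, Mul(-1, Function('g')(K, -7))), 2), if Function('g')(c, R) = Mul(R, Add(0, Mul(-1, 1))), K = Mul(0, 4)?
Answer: 169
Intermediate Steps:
K = 0
Function('g')(c, R) = Mul(-1, R) (Function('g')(c, R) = Mul(R, Add(0, -1)) = Mul(R, -1) = Mul(-1, R))
Pow(Add(-6, Mul(-1, Function('g')(K, -7))), 2) = Pow(Add(-6, Mul(-1, Mul(-1, -7))), 2) = Pow(Add(-6, Mul(-1, 7)), 2) = Pow(Add(-6, -7), 2) = Pow(-13, 2) = 169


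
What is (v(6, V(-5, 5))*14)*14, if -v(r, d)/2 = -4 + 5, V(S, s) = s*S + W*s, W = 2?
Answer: -392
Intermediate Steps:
V(S, s) = 2*s + S*s (V(S, s) = s*S + 2*s = S*s + 2*s = 2*s + S*s)
v(r, d) = -2 (v(r, d) = -2*(-4 + 5) = -2*1 = -2)
(v(6, V(-5, 5))*14)*14 = -2*14*14 = -28*14 = -392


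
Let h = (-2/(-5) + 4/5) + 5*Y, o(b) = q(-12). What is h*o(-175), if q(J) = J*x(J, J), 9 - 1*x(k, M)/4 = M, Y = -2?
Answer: 44352/5 ≈ 8870.4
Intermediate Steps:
x(k, M) = 36 - 4*M
q(J) = J*(36 - 4*J)
o(b) = -1008 (o(b) = 4*(-12)*(9 - 1*(-12)) = 4*(-12)*(9 + 12) = 4*(-12)*21 = -1008)
h = -44/5 (h = (-2/(-5) + 4/5) + 5*(-2) = (-2*(-1/5) + 4*(1/5)) - 10 = (2/5 + 4/5) - 10 = 6/5 - 10 = -44/5 ≈ -8.8000)
h*o(-175) = -44/5*(-1008) = 44352/5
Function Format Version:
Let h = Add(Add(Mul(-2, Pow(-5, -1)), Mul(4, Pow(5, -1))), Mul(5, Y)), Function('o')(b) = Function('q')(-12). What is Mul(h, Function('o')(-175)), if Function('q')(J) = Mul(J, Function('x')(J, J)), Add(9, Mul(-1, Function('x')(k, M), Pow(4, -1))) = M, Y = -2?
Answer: Rational(44352, 5) ≈ 8870.4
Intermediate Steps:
Function('x')(k, M) = Add(36, Mul(-4, M))
Function('q')(J) = Mul(J, Add(36, Mul(-4, J)))
Function('o')(b) = -1008 (Function('o')(b) = Mul(4, -12, Add(9, Mul(-1, -12))) = Mul(4, -12, Add(9, 12)) = Mul(4, -12, 21) = -1008)
h = Rational(-44, 5) (h = Add(Add(Mul(-2, Pow(-5, -1)), Mul(4, Pow(5, -1))), Mul(5, -2)) = Add(Add(Mul(-2, Rational(-1, 5)), Mul(4, Rational(1, 5))), -10) = Add(Add(Rational(2, 5), Rational(4, 5)), -10) = Add(Rational(6, 5), -10) = Rational(-44, 5) ≈ -8.8000)
Mul(h, Function('o')(-175)) = Mul(Rational(-44, 5), -1008) = Rational(44352, 5)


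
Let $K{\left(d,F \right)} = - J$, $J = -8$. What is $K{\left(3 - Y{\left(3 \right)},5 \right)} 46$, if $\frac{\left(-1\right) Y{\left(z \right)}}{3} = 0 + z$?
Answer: $368$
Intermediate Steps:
$Y{\left(z \right)} = - 3 z$ ($Y{\left(z \right)} = - 3 \left(0 + z\right) = - 3 z$)
$K{\left(d,F \right)} = 8$ ($K{\left(d,F \right)} = \left(-1\right) \left(-8\right) = 8$)
$K{\left(3 - Y{\left(3 \right)},5 \right)} 46 = 8 \cdot 46 = 368$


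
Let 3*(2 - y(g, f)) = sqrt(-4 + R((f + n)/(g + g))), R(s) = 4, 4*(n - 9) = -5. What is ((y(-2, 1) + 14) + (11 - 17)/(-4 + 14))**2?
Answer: 5929/25 ≈ 237.16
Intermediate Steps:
n = 31/4 (n = 9 + (1/4)*(-5) = 9 - 5/4 = 31/4 ≈ 7.7500)
y(g, f) = 2 (y(g, f) = 2 - sqrt(-4 + 4)/3 = 2 - sqrt(0)/3 = 2 - 1/3*0 = 2 + 0 = 2)
((y(-2, 1) + 14) + (11 - 17)/(-4 + 14))**2 = ((2 + 14) + (11 - 17)/(-4 + 14))**2 = (16 - 6/10)**2 = (16 - 6*1/10)**2 = (16 - 3/5)**2 = (77/5)**2 = 5929/25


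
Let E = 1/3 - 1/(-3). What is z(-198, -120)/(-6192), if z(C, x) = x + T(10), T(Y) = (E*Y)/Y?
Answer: 179/9288 ≈ 0.019272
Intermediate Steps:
E = ⅔ (E = 1*(⅓) - 1*(-⅓) = ⅓ + ⅓ = ⅔ ≈ 0.66667)
T(Y) = ⅔ (T(Y) = (2*Y/3)/Y = ⅔)
z(C, x) = ⅔ + x (z(C, x) = x + ⅔ = ⅔ + x)
z(-198, -120)/(-6192) = (⅔ - 120)/(-6192) = -358/3*(-1/6192) = 179/9288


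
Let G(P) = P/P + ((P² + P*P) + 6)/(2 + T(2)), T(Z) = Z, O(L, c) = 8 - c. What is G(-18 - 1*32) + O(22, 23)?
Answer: 2475/2 ≈ 1237.5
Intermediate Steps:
G(P) = 5/2 + P²/2 (G(P) = P/P + ((P² + P*P) + 6)/(2 + 2) = 1 + ((P² + P²) + 6)/4 = 1 + (2*P² + 6)*(¼) = 1 + (6 + 2*P²)*(¼) = 1 + (3/2 + P²/2) = 5/2 + P²/2)
G(-18 - 1*32) + O(22, 23) = (5/2 + (-18 - 1*32)²/2) + (8 - 1*23) = (5/2 + (-18 - 32)²/2) + (8 - 23) = (5/2 + (½)*(-50)²) - 15 = (5/2 + (½)*2500) - 15 = (5/2 + 1250) - 15 = 2505/2 - 15 = 2475/2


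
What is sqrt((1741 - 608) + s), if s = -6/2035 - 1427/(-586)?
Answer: sqrt(1614675544000090)/1192510 ≈ 33.696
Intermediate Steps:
s = 2900429/1192510 (s = -6*1/2035 - 1427*(-1/586) = -6/2035 + 1427/586 = 2900429/1192510 ≈ 2.4322)
sqrt((1741 - 608) + s) = sqrt((1741 - 608) + 2900429/1192510) = sqrt(1133 + 2900429/1192510) = sqrt(1354014259/1192510) = sqrt(1614675544000090)/1192510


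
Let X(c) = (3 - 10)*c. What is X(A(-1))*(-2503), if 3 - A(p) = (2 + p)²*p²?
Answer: 35042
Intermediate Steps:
A(p) = 3 - p²*(2 + p)² (A(p) = 3 - (2 + p)²*p² = 3 - p²*(2 + p)²)
X(c) = -7*c
X(A(-1))*(-2503) = -7*(3 - 1*(-1)²*(2 - 1)²)*(-2503) = -7*(3 - 1*1*1²)*(-2503) = -7*(3 - 1*1*1)*(-2503) = -7*(3 - 1)*(-2503) = -7*2*(-2503) = -14*(-2503) = 35042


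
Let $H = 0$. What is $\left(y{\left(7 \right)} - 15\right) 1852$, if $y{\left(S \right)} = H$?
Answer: $-27780$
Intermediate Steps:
$y{\left(S \right)} = 0$
$\left(y{\left(7 \right)} - 15\right) 1852 = \left(0 - 15\right) 1852 = \left(-15\right) 1852 = -27780$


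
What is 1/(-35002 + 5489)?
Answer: -1/29513 ≈ -3.3883e-5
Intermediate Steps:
1/(-35002 + 5489) = 1/(-29513) = -1/29513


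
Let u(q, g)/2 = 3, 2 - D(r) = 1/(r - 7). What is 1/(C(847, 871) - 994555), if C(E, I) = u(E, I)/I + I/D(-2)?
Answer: -16549/16452062812 ≈ -1.0059e-6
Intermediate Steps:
D(r) = 2 - 1/(-7 + r) (D(r) = 2 - 1/(r - 7) = 2 - 1/(-7 + r))
u(q, g) = 6 (u(q, g) = 2*3 = 6)
C(E, I) = 6/I + 9*I/19 (C(E, I) = 6/I + I/(((-15 + 2*(-2))/(-7 - 2))) = 6/I + I/(((-15 - 4)/(-9))) = 6/I + I/((-⅑*(-19))) = 6/I + I/(19/9) = 6/I + I*(9/19) = 6/I + 9*I/19)
1/(C(847, 871) - 994555) = 1/((6/871 + (9/19)*871) - 994555) = 1/((6*(1/871) + 7839/19) - 994555) = 1/((6/871 + 7839/19) - 994555) = 1/(6827883/16549 - 994555) = 1/(-16452062812/16549) = -16549/16452062812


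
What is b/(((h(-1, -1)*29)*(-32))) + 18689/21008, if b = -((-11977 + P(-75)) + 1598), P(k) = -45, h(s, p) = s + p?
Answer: 3963659/609232 ≈ 6.5060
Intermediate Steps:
h(s, p) = p + s
b = 10424 (b = -((-11977 - 45) + 1598) = -(-12022 + 1598) = -1*(-10424) = 10424)
b/(((h(-1, -1)*29)*(-32))) + 18689/21008 = 10424/((((-1 - 1)*29)*(-32))) + 18689/21008 = 10424/((-2*29*(-32))) + 18689*(1/21008) = 10424/((-58*(-32))) + 18689/21008 = 10424/1856 + 18689/21008 = 10424*(1/1856) + 18689/21008 = 1303/232 + 18689/21008 = 3963659/609232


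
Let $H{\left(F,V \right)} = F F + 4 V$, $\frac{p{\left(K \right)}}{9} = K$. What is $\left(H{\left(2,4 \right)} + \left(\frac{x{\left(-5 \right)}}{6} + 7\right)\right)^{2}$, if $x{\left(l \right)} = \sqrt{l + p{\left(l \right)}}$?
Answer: $\frac{13097}{18} + 45 i \sqrt{2} \approx 727.61 + 63.64 i$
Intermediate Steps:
$p{\left(K \right)} = 9 K$
$x{\left(l \right)} = \sqrt{10} \sqrt{l}$ ($x{\left(l \right)} = \sqrt{l + 9 l} = \sqrt{10 l} = \sqrt{10} \sqrt{l}$)
$H{\left(F,V \right)} = F^{2} + 4 V$
$\left(H{\left(2,4 \right)} + \left(\frac{x{\left(-5 \right)}}{6} + 7\right)\right)^{2} = \left(\left(2^{2} + 4 \cdot 4\right) + \left(\frac{\sqrt{10} \sqrt{-5}}{6} + 7\right)\right)^{2} = \left(\left(4 + 16\right) + \left(\frac{\sqrt{10} i \sqrt{5}}{6} + 7\right)\right)^{2} = \left(20 + \left(\frac{5 i \sqrt{2}}{6} + 7\right)\right)^{2} = \left(20 + \left(7 + \frac{5 i \sqrt{2}}{6}\right)\right)^{2} = \left(27 + \frac{5 i \sqrt{2}}{6}\right)^{2}$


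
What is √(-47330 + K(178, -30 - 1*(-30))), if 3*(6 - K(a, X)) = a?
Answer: 5*I*√17058/3 ≈ 217.68*I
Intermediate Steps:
K(a, X) = 6 - a/3
√(-47330 + K(178, -30 - 1*(-30))) = √(-47330 + (6 - ⅓*178)) = √(-47330 + (6 - 178/3)) = √(-47330 - 160/3) = √(-142150/3) = 5*I*√17058/3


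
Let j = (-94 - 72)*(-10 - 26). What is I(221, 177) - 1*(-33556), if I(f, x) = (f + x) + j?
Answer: 39930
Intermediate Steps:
j = 5976 (j = -166*(-36) = 5976)
I(f, x) = 5976 + f + x (I(f, x) = (f + x) + 5976 = 5976 + f + x)
I(221, 177) - 1*(-33556) = (5976 + 221 + 177) - 1*(-33556) = 6374 + 33556 = 39930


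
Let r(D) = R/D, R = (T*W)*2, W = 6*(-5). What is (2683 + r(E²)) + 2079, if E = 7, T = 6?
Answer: 232978/49 ≈ 4754.7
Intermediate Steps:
W = -30
R = -360 (R = (6*(-30))*2 = -180*2 = -360)
r(D) = -360/D
(2683 + r(E²)) + 2079 = (2683 - 360/(7²)) + 2079 = (2683 - 360/49) + 2079 = 131107/49 + 2079 = 232978/49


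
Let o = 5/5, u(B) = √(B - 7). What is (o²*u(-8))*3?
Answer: 3*I*√15 ≈ 11.619*I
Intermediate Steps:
u(B) = √(-7 + B)
o = 1 (o = 5*(⅕) = 1)
(o²*u(-8))*3 = (1²*√(-7 - 8))*3 = (1*√(-15))*3 = (1*(I*√15))*3 = (I*√15)*3 = 3*I*√15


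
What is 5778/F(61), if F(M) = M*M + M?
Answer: 2889/1891 ≈ 1.5278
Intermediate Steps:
F(M) = M + M² (F(M) = M² + M = M + M²)
5778/F(61) = 5778/((61*(1 + 61))) = 5778/((61*62)) = 5778/3782 = 5778*(1/3782) = 2889/1891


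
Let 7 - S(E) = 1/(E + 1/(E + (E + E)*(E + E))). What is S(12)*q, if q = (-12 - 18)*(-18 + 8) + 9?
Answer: 15082599/7057 ≈ 2137.3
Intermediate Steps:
q = 309 (q = -30*(-10) + 9 = 300 + 9 = 309)
S(E) = 7 - 1/(E + 1/(E + 4*E²)) (S(E) = 7 - 1/(E + 1/(E + (E + E)*(E + E))) = 7 - 1/(E + 1/(E + (2*E)*(2*E))) = 7 - 1/(E + 1/(E + 4*E²)))
S(12)*q = ((7 - 1*12 + 3*12² + 28*12³)/(1 + 12² + 4*12³))*309 = ((7 - 12 + 3*144 + 28*1728)/(1 + 144 + 4*1728))*309 = ((7 - 12 + 432 + 48384)/(1 + 144 + 6912))*309 = (48811/7057)*309 = 15082599/7057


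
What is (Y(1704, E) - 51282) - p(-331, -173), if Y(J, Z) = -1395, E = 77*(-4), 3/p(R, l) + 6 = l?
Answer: -9429180/179 ≈ -52677.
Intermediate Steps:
p(R, l) = 3/(-6 + l)
E = -308
(Y(1704, E) - 51282) - p(-331, -173) = (-1395 - 51282) - 3/(-6 - 173) = -52677 - 3/(-179) = -52677 - 3*(-1)/179 = -52677 - 1*(-3/179) = -52677 + 3/179 = -9429180/179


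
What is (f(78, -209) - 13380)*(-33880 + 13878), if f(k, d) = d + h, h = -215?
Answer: 276107608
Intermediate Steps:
f(k, d) = -215 + d (f(k, d) = d - 215 = -215 + d)
(f(78, -209) - 13380)*(-33880 + 13878) = ((-215 - 209) - 13380)*(-33880 + 13878) = (-424 - 13380)*(-20002) = -13804*(-20002) = 276107608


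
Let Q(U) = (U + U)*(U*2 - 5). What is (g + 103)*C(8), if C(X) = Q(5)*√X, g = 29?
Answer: 13200*√2 ≈ 18668.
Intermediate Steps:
Q(U) = 2*U*(-5 + 2*U) (Q(U) = (2*U)*(2*U - 5) = (2*U)*(-5 + 2*U) = 2*U*(-5 + 2*U))
C(X) = 50*√X (C(X) = (2*5*(-5 + 2*5))*√X = (2*5*(-5 + 10))*√X = (2*5*5)*√X = 50*√X)
(g + 103)*C(8) = (29 + 103)*(50*√8) = 132*(50*(2*√2)) = 132*(100*√2) = 13200*√2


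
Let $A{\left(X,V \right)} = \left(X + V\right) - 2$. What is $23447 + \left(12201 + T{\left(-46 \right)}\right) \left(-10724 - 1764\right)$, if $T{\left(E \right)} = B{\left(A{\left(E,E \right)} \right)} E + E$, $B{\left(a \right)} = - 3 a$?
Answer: $10226143$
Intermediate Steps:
$A{\left(X,V \right)} = -2 + V + X$ ($A{\left(X,V \right)} = \left(V + X\right) - 2 = -2 + V + X$)
$T{\left(E \right)} = E + E \left(6 - 6 E\right)$ ($T{\left(E \right)} = - 3 \left(-2 + E + E\right) E + E = - 3 \left(-2 + 2 E\right) E + E = \left(6 - 6 E\right) E + E = E \left(6 - 6 E\right) + E = E + E \left(6 - 6 E\right)$)
$23447 + \left(12201 + T{\left(-46 \right)}\right) \left(-10724 - 1764\right) = 23447 + \left(12201 - 46 \left(7 - -276\right)\right) \left(-10724 - 1764\right) = 23447 + \left(12201 - 46 \left(7 + 276\right)\right) \left(-12488\right) = 23447 + \left(12201 - 13018\right) \left(-12488\right) = 23447 - -10202696 = 23447 + 10202696 = 10226143$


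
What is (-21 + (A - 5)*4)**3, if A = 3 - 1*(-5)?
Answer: -729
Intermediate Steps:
A = 8 (A = 3 + 5 = 8)
(-21 + (A - 5)*4)**3 = (-21 + (8 - 5)*4)**3 = (-21 + 3*4)**3 = (-21 + 12)**3 = (-9)**3 = -729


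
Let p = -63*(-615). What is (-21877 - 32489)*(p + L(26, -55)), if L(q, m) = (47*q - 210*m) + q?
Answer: -2802186738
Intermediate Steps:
L(q, m) = -210*m + 48*q (L(q, m) = (-210*m + 47*q) + q = -210*m + 48*q)
p = 38745
(-21877 - 32489)*(p + L(26, -55)) = (-21877 - 32489)*(38745 + (-210*(-55) + 48*26)) = -54366*(38745 + (11550 + 1248)) = -54366*(38745 + 12798) = -54366*51543 = -2802186738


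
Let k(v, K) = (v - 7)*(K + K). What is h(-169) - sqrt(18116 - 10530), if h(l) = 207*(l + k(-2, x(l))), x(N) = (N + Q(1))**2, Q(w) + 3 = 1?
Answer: -108986949 - sqrt(7586) ≈ -1.0899e+8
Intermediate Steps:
Q(w) = -2 (Q(w) = -3 + 1 = -2)
x(N) = (-2 + N)**2 (x(N) = (N - 2)**2 = (-2 + N)**2)
k(v, K) = 2*K*(-7 + v) (k(v, K) = (-7 + v)*(2*K) = 2*K*(-7 + v))
h(l) = -3726*(-2 + l)**2 + 207*l (h(l) = 207*(l + 2*(-2 + l)**2*(-7 - 2)) = 207*(l + 2*(-2 + l)**2*(-9)) = 207*(l - 18*(-2 + l)**2) = -3726*(-2 + l)**2 + 207*l)
h(-169) - sqrt(18116 - 10530) = (-3726*(-2 - 169)**2 + 207*(-169)) - sqrt(18116 - 10530) = (-3726*(-171)**2 - 34983) - sqrt(7586) = (-3726*29241 - 34983) - sqrt(7586) = (-108951966 - 34983) - sqrt(7586) = -108986949 - sqrt(7586)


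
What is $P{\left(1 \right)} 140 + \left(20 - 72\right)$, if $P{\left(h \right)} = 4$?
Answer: $508$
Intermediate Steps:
$P{\left(1 \right)} 140 + \left(20 - 72\right) = 4 \cdot 140 + \left(20 - 72\right) = 560 - 52 = 508$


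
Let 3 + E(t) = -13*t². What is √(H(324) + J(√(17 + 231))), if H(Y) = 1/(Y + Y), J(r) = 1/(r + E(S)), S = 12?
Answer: √(2454 - 4*√62)/(36*√(1875 - 2*√62)) ≈ 0.031707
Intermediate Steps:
E(t) = -3 - 13*t²
J(r) = 1/(-1875 + r) (J(r) = 1/(r + (-3 - 13*12²)) = 1/(r + (-3 - 13*144)) = 1/(r + (-3 - 1872)) = 1/(r - 1875) = 1/(-1875 + r))
H(Y) = 1/(2*Y)
√(H(324) + J(√(17 + 231))) = √((½)/324 + 1/(-1875 + √(17 + 231))) = √((½)*(1/324) + 1/(-1875 + √248)) = √(1/648 + 1/(-1875 + 2*√62))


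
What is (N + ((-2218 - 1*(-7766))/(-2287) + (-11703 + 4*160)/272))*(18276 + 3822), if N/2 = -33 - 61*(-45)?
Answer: 36983930973951/311032 ≈ 1.1891e+8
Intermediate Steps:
N = 5424 (N = 2*(-33 - 61*(-45)) = 2*(-33 + 2745) = 2*2712 = 5424)
(N + ((-2218 - 1*(-7766))/(-2287) + (-11703 + 4*160)/272))*(18276 + 3822) = (5424 + ((-2218 - 1*(-7766))/(-2287) + (-11703 + 4*160)/272))*(18276 + 3822) = (5424 + ((-2218 + 7766)*(-1/2287) + (-11703 + 640)*(1/272)))*22098 = (5424 + (5548*(-1/2287) - 11063*1/272))*22098 = (5424 + (-5548/2287 - 11063/272))*22098 = (5424 - 26810137/622064)*22098 = (3347264999/622064)*22098 = 36983930973951/311032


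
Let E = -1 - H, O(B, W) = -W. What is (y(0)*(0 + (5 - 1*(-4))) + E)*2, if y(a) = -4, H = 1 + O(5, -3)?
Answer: -82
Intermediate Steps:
H = 4 (H = 1 - 1*(-3) = 1 + 3 = 4)
E = -5 (E = -1 - 1*4 = -1 - 4 = -5)
(y(0)*(0 + (5 - 1*(-4))) + E)*2 = (-4*(0 + (5 - 1*(-4))) - 5)*2 = (-4*(0 + (5 + 4)) - 5)*2 = (-4*(0 + 9) - 5)*2 = (-4*9 - 5)*2 = (-36 - 5)*2 = -41*2 = -82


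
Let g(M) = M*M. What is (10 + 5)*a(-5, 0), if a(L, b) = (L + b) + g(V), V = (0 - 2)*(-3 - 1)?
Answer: 885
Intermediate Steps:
V = 8 (V = -2*(-4) = 8)
g(M) = M²
a(L, b) = 64 + L + b (a(L, b) = (L + b) + 8² = (L + b) + 64 = 64 + L + b)
(10 + 5)*a(-5, 0) = (10 + 5)*(64 - 5 + 0) = 15*59 = 885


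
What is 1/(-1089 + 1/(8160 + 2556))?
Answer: -10716/11669723 ≈ -0.00091827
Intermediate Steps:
1/(-1089 + 1/(8160 + 2556)) = 1/(-1089 + 1/10716) = 1/(-11669723/10716) = -10716/11669723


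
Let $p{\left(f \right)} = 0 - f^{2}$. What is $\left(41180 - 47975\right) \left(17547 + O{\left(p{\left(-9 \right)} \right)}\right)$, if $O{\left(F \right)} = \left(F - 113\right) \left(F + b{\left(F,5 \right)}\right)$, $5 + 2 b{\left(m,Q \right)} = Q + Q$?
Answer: $-222712920$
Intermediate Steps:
$b{\left(m,Q \right)} = - \frac{5}{2} + Q$ ($b{\left(m,Q \right)} = - \frac{5}{2} + \frac{Q + Q}{2} = - \frac{5}{2} + \frac{2 Q}{2} = - \frac{5}{2} + Q$)
$p{\left(f \right)} = - f^{2}$
$O{\left(F \right)} = \left(-113 + F\right) \left(\frac{5}{2} + F\right)$ ($O{\left(F \right)} = \left(F - 113\right) \left(F + \left(- \frac{5}{2} + 5\right)\right) = \left(-113 + F\right) \left(F + \frac{5}{2}\right) = \left(-113 + F\right) \left(\frac{5}{2} + F\right)$)
$\left(41180 - 47975\right) \left(17547 + O{\left(p{\left(-9 \right)} \right)}\right) = \left(41180 - 47975\right) \left(17547 - \left(\frac{565}{2} - 6561 + \frac{221}{2} \left(-1\right) \left(-9\right)^{2}\right)\right) = - 6795 \left(17547 - \left(\frac{565}{2} - 6561 + \frac{221}{2} \left(-1\right) 81\right)\right) = - 6795 \left(17547 - \left(-8668 - 6561\right)\right) = - 6795 \left(17547 + \left(- \frac{565}{2} + 6561 + \frac{17901}{2}\right)\right) = - 6795 \left(17547 + 15229\right) = \left(-6795\right) 32776 = -222712920$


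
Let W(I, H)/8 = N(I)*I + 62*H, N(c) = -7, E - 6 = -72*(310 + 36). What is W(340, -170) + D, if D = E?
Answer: -128266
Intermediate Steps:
E = -24906 (E = 6 - 72*(310 + 36) = 6 - 72*346 = 6 - 24912 = -24906)
D = -24906
W(I, H) = -56*I + 496*H (W(I, H) = 8*(-7*I + 62*H) = -56*I + 496*H)
W(340, -170) + D = (-56*340 + 496*(-170)) - 24906 = (-19040 - 84320) - 24906 = -103360 - 24906 = -128266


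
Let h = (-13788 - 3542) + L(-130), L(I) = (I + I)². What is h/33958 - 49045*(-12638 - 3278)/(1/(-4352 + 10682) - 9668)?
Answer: -83895086264191135/1039088295781 ≈ -80739.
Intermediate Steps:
L(I) = 4*I² (L(I) = (2*I)² = 4*I²)
h = 50270 (h = (-13788 - 3542) + 4*(-130)² = -17330 + 4*16900 = -17330 + 67600 = 50270)
h/33958 - 49045*(-12638 - 3278)/(1/(-4352 + 10682) - 9668) = 50270/33958 - 49045*(-12638 - 3278)/(1/(-4352 + 10682) - 9668) = 50270*(1/33958) - 49045*(-15916/(1/6330 - 9668)) = 25135/16979 - 49045*(-15916/(1/6330 - 9668)) = 25135/16979 - 49045/((-61198439/6330*(-1/15916))) = 25135/16979 - 49045/61198439/100748280 = 25135/16979 - 49045*100748280/61198439 = 25135/16979 - 4941199392600/61198439 = -83895086264191135/1039088295781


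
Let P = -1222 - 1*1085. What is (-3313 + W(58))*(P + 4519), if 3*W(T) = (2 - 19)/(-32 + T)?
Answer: -285824686/39 ≈ -7.3288e+6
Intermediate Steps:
P = -2307 (P = -1222 - 1085 = -2307)
W(T) = -17/(3*(-32 + T)) (W(T) = ((2 - 19)/(-32 + T))/3 = (-17/(-32 + T))/3 = -17/(3*(-32 + T)))
(-3313 + W(58))*(P + 4519) = (-3313 - 17/(-96 + 3*58))*(-2307 + 4519) = (-3313 - 17/(-96 + 174))*2212 = (-3313 - 17/78)*2212 = -258431/78*2212 = -285824686/39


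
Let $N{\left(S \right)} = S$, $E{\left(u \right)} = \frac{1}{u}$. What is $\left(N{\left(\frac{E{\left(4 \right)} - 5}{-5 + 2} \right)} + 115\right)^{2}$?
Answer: $\frac{1957201}{144} \approx 13592.0$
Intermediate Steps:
$\left(N{\left(\frac{E{\left(4 \right)} - 5}{-5 + 2} \right)} + 115\right)^{2} = \left(\frac{\frac{1}{4} - 5}{-5 + 2} + 115\right)^{2} = \left(\frac{\frac{1}{4} - 5}{-3} + 115\right)^{2} = \left(\left(- \frac{19}{4}\right) \left(- \frac{1}{3}\right) + 115\right)^{2} = \left(\frac{19}{12} + 115\right)^{2} = \left(\frac{1399}{12}\right)^{2} = \frac{1957201}{144}$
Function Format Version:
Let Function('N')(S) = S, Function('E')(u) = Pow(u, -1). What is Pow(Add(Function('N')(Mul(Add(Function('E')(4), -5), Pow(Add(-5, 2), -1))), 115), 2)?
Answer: Rational(1957201, 144) ≈ 13592.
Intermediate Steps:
Pow(Add(Function('N')(Mul(Add(Function('E')(4), -5), Pow(Add(-5, 2), -1))), 115), 2) = Pow(Add(Mul(Add(Pow(4, -1), -5), Pow(Add(-5, 2), -1)), 115), 2) = Pow(Add(Mul(Add(Rational(1, 4), -5), Pow(-3, -1)), 115), 2) = Pow(Add(Mul(Rational(-19, 4), Rational(-1, 3)), 115), 2) = Pow(Add(Rational(19, 12), 115), 2) = Pow(Rational(1399, 12), 2) = Rational(1957201, 144)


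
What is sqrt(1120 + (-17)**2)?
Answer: sqrt(1409) ≈ 37.537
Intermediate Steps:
sqrt(1120 + (-17)**2) = sqrt(1120 + 289) = sqrt(1409)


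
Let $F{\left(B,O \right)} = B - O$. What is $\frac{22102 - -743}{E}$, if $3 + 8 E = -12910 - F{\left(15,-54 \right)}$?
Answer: $- \frac{91380}{6491} \approx -14.078$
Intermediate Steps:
$E = - \frac{6491}{4}$ ($E = - \frac{3}{8} + \frac{-12910 - \left(15 - -54\right)}{8} = - \frac{3}{8} + \frac{-12910 - \left(15 + 54\right)}{8} = - \frac{3}{8} + \frac{-12910 - 69}{8} = - \frac{3}{8} + \frac{1}{8} \left(-12979\right) = - \frac{3}{8} - \frac{12979}{8} = - \frac{6491}{4} \approx -1622.8$)
$\frac{22102 - -743}{E} = \frac{22102 - -743}{- \frac{6491}{4}} = \left(22102 + 743\right) \left(- \frac{4}{6491}\right) = 22845 \left(- \frac{4}{6491}\right) = - \frac{91380}{6491}$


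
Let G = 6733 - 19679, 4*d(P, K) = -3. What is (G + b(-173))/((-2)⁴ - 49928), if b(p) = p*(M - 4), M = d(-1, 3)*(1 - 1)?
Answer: 6127/24956 ≈ 0.24551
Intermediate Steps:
d(P, K) = -¾ (d(P, K) = (¼)*(-3) = -¾)
G = -12946
M = 0 (M = -3*(1 - 1)/4 = -¾*0 = 0)
b(p) = -4*p (b(p) = p*(0 - 4) = p*(-4) = -4*p)
(G + b(-173))/((-2)⁴ - 49928) = (-12946 - 4*(-173))/((-2)⁴ - 49928) = (-12946 + 692)/(16 - 49928) = -12254/(-49912) = -12254*(-1/49912) = 6127/24956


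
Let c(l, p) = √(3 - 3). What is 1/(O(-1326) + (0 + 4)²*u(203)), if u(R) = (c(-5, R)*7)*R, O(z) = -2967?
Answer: -1/2967 ≈ -0.00033704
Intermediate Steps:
c(l, p) = 0 (c(l, p) = √0 = 0)
u(R) = 0 (u(R) = (0*7)*R = 0*R = 0)
1/(O(-1326) + (0 + 4)²*u(203)) = 1/(-2967 + (0 + 4)²*0) = 1/(-2967 + 4²*0) = 1/(-2967 + 16*0) = 1/(-2967 + 0) = 1/(-2967) = -1/2967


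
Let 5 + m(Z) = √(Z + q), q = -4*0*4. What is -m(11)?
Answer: 5 - √11 ≈ 1.6834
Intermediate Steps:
q = 0 (q = 0*4 = 0)
m(Z) = -5 + √Z (m(Z) = -5 + √(Z + 0) = -5 + √Z)
-m(11) = -(-5 + √11) = 5 - √11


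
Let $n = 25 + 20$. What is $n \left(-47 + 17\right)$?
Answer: $-1350$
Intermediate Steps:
$n = 45$
$n \left(-47 + 17\right) = 45 \left(-47 + 17\right) = 45 \left(-30\right) = -1350$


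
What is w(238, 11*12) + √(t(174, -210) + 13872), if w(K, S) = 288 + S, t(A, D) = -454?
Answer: 420 + √13418 ≈ 535.84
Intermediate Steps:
w(238, 11*12) + √(t(174, -210) + 13872) = (288 + 11*12) + √(-454 + 13872) = (288 + 132) + √13418 = 420 + √13418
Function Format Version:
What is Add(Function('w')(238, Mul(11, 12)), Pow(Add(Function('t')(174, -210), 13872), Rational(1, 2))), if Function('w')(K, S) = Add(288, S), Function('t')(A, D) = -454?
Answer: Add(420, Pow(13418, Rational(1, 2))) ≈ 535.84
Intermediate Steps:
Add(Function('w')(238, Mul(11, 12)), Pow(Add(Function('t')(174, -210), 13872), Rational(1, 2))) = Add(Add(288, Mul(11, 12)), Pow(Add(-454, 13872), Rational(1, 2))) = Add(Add(288, 132), Pow(13418, Rational(1, 2))) = Add(420, Pow(13418, Rational(1, 2)))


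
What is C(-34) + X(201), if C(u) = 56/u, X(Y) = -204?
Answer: -3496/17 ≈ -205.65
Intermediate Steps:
C(-34) + X(201) = 56/(-34) - 204 = 56*(-1/34) - 204 = -28/17 - 204 = -3496/17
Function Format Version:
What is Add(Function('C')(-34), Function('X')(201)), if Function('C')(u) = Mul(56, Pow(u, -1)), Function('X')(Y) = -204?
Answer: Rational(-3496, 17) ≈ -205.65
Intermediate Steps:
Add(Function('C')(-34), Function('X')(201)) = Add(Mul(56, Pow(-34, -1)), -204) = Add(Mul(56, Rational(-1, 34)), -204) = Add(Rational(-28, 17), -204) = Rational(-3496, 17)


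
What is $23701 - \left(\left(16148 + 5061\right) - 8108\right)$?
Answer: $10600$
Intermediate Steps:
$23701 - \left(\left(16148 + 5061\right) - 8108\right) = 23701 - \left(21209 - 8108\right) = 23701 - 13101 = 10600$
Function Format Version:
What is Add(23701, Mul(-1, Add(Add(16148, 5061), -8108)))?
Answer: 10600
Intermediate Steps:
Add(23701, Mul(-1, Add(Add(16148, 5061), -8108))) = Add(23701, Mul(-1, Add(21209, -8108))) = Add(23701, Mul(-1, 13101)) = Add(23701, -13101) = 10600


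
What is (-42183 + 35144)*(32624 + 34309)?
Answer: -471141387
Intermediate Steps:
(-42183 + 35144)*(32624 + 34309) = -7039*66933 = -471141387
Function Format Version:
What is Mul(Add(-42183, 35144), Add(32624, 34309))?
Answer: -471141387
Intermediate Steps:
Mul(Add(-42183, 35144), Add(32624, 34309)) = Mul(-7039, 66933) = -471141387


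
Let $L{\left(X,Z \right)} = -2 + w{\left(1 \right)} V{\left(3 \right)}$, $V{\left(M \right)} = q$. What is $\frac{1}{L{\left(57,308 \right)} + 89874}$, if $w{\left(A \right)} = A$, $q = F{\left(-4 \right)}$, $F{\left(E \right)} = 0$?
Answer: $\frac{1}{89872} \approx 1.1127 \cdot 10^{-5}$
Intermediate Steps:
$q = 0$
$V{\left(M \right)} = 0$
$L{\left(X,Z \right)} = -2$ ($L{\left(X,Z \right)} = -2 + 1 \cdot 0 = -2 + 0 = -2$)
$\frac{1}{L{\left(57,308 \right)} + 89874} = \frac{1}{-2 + 89874} = \frac{1}{89872}$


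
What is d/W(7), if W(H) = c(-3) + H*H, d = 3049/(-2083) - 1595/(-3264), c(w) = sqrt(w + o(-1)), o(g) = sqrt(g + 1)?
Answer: -324847999/16344584448 + 6629551*I*sqrt(3)/16344584448 ≈ -0.019875 + 0.00070254*I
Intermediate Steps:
o(g) = sqrt(1 + g)
c(w) = sqrt(w) (c(w) = sqrt(w + sqrt(1 - 1)) = sqrt(w + sqrt(0)) = sqrt(w + 0) = sqrt(w))
d = -6629551/6798912 (d = 3049*(-1/2083) - 1595*(-1/3264) = -3049/2083 + 1595/3264 = -6629551/6798912 ≈ -0.97509)
W(H) = H**2 + I*sqrt(3) (W(H) = sqrt(-3) + H*H = I*sqrt(3) + H**2 = H**2 + I*sqrt(3))
d/W(7) = -6629551/(6798912*(7**2 + I*sqrt(3))) = -6629551/(6798912*(49 + I*sqrt(3)))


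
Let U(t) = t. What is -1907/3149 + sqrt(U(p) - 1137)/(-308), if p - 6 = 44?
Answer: -1907/3149 - I*sqrt(1087)/308 ≈ -0.60559 - 0.10704*I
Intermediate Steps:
p = 50 (p = 6 + 44 = 50)
-1907/3149 + sqrt(U(p) - 1137)/(-308) = -1907/3149 + sqrt(50 - 1137)/(-308) = -1907*1/3149 + sqrt(-1087)*(-1/308) = -1907/3149 + (I*sqrt(1087))*(-1/308) = -1907/3149 - I*sqrt(1087)/308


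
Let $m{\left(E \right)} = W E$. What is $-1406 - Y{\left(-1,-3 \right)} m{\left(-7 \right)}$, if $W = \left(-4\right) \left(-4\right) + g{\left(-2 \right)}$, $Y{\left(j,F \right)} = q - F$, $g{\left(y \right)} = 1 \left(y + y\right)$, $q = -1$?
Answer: $-1238$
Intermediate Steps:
$g{\left(y \right)} = 2 y$ ($g{\left(y \right)} = 1 \cdot 2 y = 2 y$)
$Y{\left(j,F \right)} = -1 - F$
$W = 12$ ($W = \left(-4\right) \left(-4\right) + 2 \left(-2\right) = 16 - 4 = 12$)
$m{\left(E \right)} = 12 E$
$-1406 - Y{\left(-1,-3 \right)} m{\left(-7 \right)} = -1406 - \left(-1 - -3\right) 12 \left(-7\right) = -1406 - \left(-1 + 3\right) \left(-84\right) = -1406 - 2 \left(-84\right) = -1406 - -168 = -1406 + 168 = -1238$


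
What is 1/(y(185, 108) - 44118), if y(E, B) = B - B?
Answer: -1/44118 ≈ -2.2666e-5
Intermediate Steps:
y(E, B) = 0
1/(y(185, 108) - 44118) = 1/(0 - 44118) = 1/(-44118) = -1/44118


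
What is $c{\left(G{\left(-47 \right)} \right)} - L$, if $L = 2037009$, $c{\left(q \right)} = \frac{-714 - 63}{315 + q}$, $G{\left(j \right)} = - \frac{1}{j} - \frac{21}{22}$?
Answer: $- \frac{661509291123}{324745} \approx -2.037 \cdot 10^{6}$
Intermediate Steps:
$G{\left(j \right)} = - \frac{21}{22} - \frac{1}{j}$ ($G{\left(j \right)} = - \frac{1}{j} - \frac{21}{22} = - \frac{21}{22} - \frac{1}{j}$)
$c{\left(q \right)} = - \frac{777}{315 + q}$
$c{\left(G{\left(-47 \right)} \right)} - L = - \frac{777}{315 - \frac{965}{1034}} - 2037009 = - \frac{777}{\frac{324745}{1034}} - 2037009 = \left(-777\right) \frac{1034}{324745} - 2037009 = - \frac{803418}{324745} - 2037009 = - \frac{661509291123}{324745}$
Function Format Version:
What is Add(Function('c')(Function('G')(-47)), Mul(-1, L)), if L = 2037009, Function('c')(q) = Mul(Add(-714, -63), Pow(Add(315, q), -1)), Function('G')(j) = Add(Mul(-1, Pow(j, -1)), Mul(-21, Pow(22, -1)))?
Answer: Rational(-661509291123, 324745) ≈ -2.0370e+6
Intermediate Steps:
Function('G')(j) = Add(Rational(-21, 22), Mul(-1, Pow(j, -1))) (Function('G')(j) = Add(Mul(-1, Pow(j, -1)), Mul(-21, Rational(1, 22))) = Add(Mul(-1, Pow(j, -1)), Rational(-21, 22)) = Add(Rational(-21, 22), Mul(-1, Pow(j, -1))))
Function('c')(q) = Mul(-777, Pow(Add(315, q), -1))
Add(Function('c')(Function('G')(-47)), Mul(-1, L)) = Add(Mul(-777, Pow(Add(315, Add(Rational(-21, 22), Mul(-1, Pow(-47, -1)))), -1)), Mul(-1, 2037009)) = Add(Mul(-777, Pow(Add(315, Add(Rational(-21, 22), Mul(-1, Rational(-1, 47)))), -1)), -2037009) = Add(Mul(-777, Pow(Add(315, Add(Rational(-21, 22), Rational(1, 47))), -1)), -2037009) = Add(Mul(-777, Pow(Add(315, Rational(-965, 1034)), -1)), -2037009) = Add(Mul(-777, Pow(Rational(324745, 1034), -1)), -2037009) = Add(Mul(-777, Rational(1034, 324745)), -2037009) = Add(Rational(-803418, 324745), -2037009) = Rational(-661509291123, 324745)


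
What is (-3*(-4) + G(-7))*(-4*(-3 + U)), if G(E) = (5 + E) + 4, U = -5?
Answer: 448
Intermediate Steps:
G(E) = 9 + E
(-3*(-4) + G(-7))*(-4*(-3 + U)) = (-3*(-4) + (9 - 7))*(-4*(-3 - 5)) = (12 + 2)*(-4*(-8)) = 14*32 = 448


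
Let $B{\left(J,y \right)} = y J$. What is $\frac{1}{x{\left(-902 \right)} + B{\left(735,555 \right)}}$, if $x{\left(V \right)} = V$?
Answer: $\frac{1}{407023} \approx 2.4569 \cdot 10^{-6}$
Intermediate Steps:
$B{\left(J,y \right)} = J y$
$\frac{1}{x{\left(-902 \right)} + B{\left(735,555 \right)}} = \frac{1}{-902 + 735 \cdot 555} = \frac{1}{-902 + 407925} = \frac{1}{407023}$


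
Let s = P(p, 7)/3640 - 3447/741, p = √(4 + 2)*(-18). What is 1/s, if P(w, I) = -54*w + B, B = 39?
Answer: -7399635880/33660372099 - 141916320*√6/11220124033 ≈ -0.25081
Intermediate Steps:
p = -18*√6 (p = √6*(-18) = -18*√6 ≈ -44.091)
P(w, I) = 39 - 54*w (P(w, I) = -54*w + 39 = 39 - 54*w)
s = -320979/69160 + 243*√6/910 (s = (39 - (-972)*√6)/3640 - 3447/741 = (39 + 972*√6)*(1/3640) - 3447*1/741 = (3/280 + 243*√6/910) - 1149/247 = -320979/69160 + 243*√6/910 ≈ -3.9870)
1/s = 1/(-320979/69160 + 243*√6/910)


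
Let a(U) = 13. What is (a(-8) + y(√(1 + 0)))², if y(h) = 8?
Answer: 441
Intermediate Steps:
(a(-8) + y(√(1 + 0)))² = (13 + 8)² = 21² = 441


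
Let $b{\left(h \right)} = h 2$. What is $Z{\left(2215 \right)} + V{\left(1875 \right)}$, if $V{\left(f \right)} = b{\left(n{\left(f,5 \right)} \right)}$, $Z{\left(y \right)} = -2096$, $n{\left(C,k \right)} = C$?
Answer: $1654$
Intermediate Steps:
$b{\left(h \right)} = 2 h$
$V{\left(f \right)} = 2 f$
$Z{\left(2215 \right)} + V{\left(1875 \right)} = -2096 + 2 \cdot 1875 = -2096 + 3750 = 1654$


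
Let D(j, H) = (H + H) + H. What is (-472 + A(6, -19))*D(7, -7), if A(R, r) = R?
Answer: 9786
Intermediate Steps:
D(j, H) = 3*H (D(j, H) = 2*H + H = 3*H)
(-472 + A(6, -19))*D(7, -7) = (-472 + 6)*(3*(-7)) = -466*(-21) = 9786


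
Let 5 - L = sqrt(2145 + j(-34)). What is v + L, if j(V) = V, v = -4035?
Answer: -4030 - sqrt(2111) ≈ -4075.9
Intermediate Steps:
L = 5 - sqrt(2111) (L = 5 - sqrt(2145 - 34) = 5 - sqrt(2111) ≈ -40.946)
v + L = -4035 + (5 - sqrt(2111)) = -4030 - sqrt(2111)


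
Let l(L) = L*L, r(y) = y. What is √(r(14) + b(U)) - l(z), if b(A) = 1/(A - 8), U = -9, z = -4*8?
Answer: -1024 + √4029/17 ≈ -1020.3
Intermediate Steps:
z = -32
b(A) = 1/(-8 + A)
l(L) = L²
√(r(14) + b(U)) - l(z) = √(14 + 1/(-8 - 9)) - 1*(-32)² = √(14 + 1/(-17)) - 1*1024 = √(14 - 1/17) - 1024 = √(237/17) - 1024 = √4029/17 - 1024 = -1024 + √4029/17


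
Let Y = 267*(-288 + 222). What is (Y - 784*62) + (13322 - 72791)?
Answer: -125699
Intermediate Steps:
Y = -17622 (Y = 267*(-66) = -17622)
(Y - 784*62) + (13322 - 72791) = (-17622 - 784*62) + (13322 - 72791) = (-17622 - 48608) - 59469 = -66230 - 59469 = -125699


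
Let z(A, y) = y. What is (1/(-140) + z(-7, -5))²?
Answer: 491401/19600 ≈ 25.071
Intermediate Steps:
(1/(-140) + z(-7, -5))² = (1/(-140) - 5)² = (-1/140 - 5)² = (-701/140)² = 491401/19600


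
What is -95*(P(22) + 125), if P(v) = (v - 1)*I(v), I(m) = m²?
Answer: -977455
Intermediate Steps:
P(v) = v²*(-1 + v) (P(v) = (v - 1)*v² = (-1 + v)*v² = v²*(-1 + v))
-95*(P(22) + 125) = -95*(22²*(-1 + 22) + 125) = -95*(484*21 + 125) = -95*(10164 + 125) = -95*10289 = -977455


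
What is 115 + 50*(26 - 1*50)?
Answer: -1085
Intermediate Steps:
115 + 50*(26 - 1*50) = 115 + 50*(26 - 50) = 115 + 50*(-24) = 115 - 1200 = -1085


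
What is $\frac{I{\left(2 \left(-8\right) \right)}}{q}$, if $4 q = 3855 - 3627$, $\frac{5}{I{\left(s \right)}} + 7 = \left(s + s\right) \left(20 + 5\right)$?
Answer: $- \frac{5}{45999} \approx -0.0001087$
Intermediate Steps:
$I{\left(s \right)} = \frac{5}{-7 + 50 s}$ ($I{\left(s \right)} = \frac{5}{-7 + \left(s + s\right) \left(20 + 5\right)} = \frac{5}{-7 + 2 s 25} = \frac{5}{-7 + 50 s}$)
$q = 57$ ($q = \frac{3855 - 3627}{4} = \frac{1}{4} \cdot 228 = 57$)
$\frac{I{\left(2 \left(-8\right) \right)}}{q} = \frac{5 \frac{1}{-7 + 50 \cdot 2 \left(-8\right)}}{57} = \frac{5}{-7 + 50 \left(-16\right)} \frac{1}{57} = \frac{5}{-7 - 800} \cdot \frac{1}{57} = \frac{5}{-807} \cdot \frac{1}{57} = 5 \left(- \frac{1}{807}\right) \frac{1}{57} = \left(- \frac{5}{807}\right) \frac{1}{57} = - \frac{5}{45999}$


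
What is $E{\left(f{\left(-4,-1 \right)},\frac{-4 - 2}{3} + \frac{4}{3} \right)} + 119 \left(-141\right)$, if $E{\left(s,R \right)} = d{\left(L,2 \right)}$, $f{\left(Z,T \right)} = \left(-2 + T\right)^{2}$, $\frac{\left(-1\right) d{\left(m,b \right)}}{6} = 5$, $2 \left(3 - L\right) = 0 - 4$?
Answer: $-16809$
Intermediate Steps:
$L = 5$ ($L = 3 - \frac{0 - 4}{2} = 3 - -2 = 3 + 2 = 5$)
$d{\left(m,b \right)} = -30$ ($d{\left(m,b \right)} = \left(-6\right) 5 = -30$)
$E{\left(s,R \right)} = -30$
$E{\left(f{\left(-4,-1 \right)},\frac{-4 - 2}{3} + \frac{4}{3} \right)} + 119 \left(-141\right) = -30 + 119 \left(-141\right) = -30 - 16779 = -16809$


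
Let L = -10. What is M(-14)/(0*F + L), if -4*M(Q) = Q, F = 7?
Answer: -7/20 ≈ -0.35000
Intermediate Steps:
M(Q) = -Q/4
M(-14)/(0*F + L) = (-1/4*(-14))/(0*7 - 10) = 7/(2*(0 - 10)) = (7/2)/(-10) = (7/2)*(-1/10) = -7/20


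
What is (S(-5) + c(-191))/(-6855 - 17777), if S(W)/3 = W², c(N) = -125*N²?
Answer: 2280025/12316 ≈ 185.13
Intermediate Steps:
S(W) = 3*W²
(S(-5) + c(-191))/(-6855 - 17777) = (3*(-5)² - 125*(-191)²)/(-6855 - 17777) = (3*25 - 125*36481)/(-24632) = (75 - 4560125)*(-1/24632) = -4560050*(-1/24632) = 2280025/12316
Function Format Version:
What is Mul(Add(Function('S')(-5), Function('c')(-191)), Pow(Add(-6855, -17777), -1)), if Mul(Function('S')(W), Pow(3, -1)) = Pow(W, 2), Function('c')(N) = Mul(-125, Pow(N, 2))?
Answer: Rational(2280025, 12316) ≈ 185.13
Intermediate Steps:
Function('S')(W) = Mul(3, Pow(W, 2))
Mul(Add(Function('S')(-5), Function('c')(-191)), Pow(Add(-6855, -17777), -1)) = Mul(Add(Mul(3, Pow(-5, 2)), Mul(-125, Pow(-191, 2))), Pow(Add(-6855, -17777), -1)) = Mul(Add(Mul(3, 25), Mul(-125, 36481)), Pow(-24632, -1)) = Mul(Add(75, -4560125), Rational(-1, 24632)) = Mul(-4560050, Rational(-1, 24632)) = Rational(2280025, 12316)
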